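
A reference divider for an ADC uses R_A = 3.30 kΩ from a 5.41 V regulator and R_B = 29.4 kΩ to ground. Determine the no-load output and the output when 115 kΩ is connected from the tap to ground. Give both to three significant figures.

Open-circuit: V = 5.41 × 29.4/(3.30 + 29.4) = 4.86 V.
With the load, R_B becomes R_B‖R_L = 23.41 kΩ, so V = 5.41 × 23.41/26.71 = 4.74 V.

Unloaded: 4.86 V; loaded: 4.74 V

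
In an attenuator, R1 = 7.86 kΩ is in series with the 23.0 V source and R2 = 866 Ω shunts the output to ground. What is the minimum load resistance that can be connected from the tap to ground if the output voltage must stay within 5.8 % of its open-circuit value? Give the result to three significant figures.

R_L(min) ≈ 12.7 kΩ

Output resistance R_th = R1‖R2 = (7860 × 866)/8726 = 780.1 Ω.
The fractional drop is R_th/(R_th + R_L); requiring this ≤ 0.0580 gives R_L ≥ R_th(1/0.0580 − 1) = 780.1 × 16.24 = 12.7 kΩ.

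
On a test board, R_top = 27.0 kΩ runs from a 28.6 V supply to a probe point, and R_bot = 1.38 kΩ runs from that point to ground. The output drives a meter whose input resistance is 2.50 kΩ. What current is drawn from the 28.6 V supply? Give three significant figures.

R_bot‖R_L = 0.8892 kΩ, so the source sees R_top + R_bot‖R_L = 27.89 kΩ.
I = 28.6 V / 27.89 kΩ = 1.03 mA.

I ≈ 1.03 mA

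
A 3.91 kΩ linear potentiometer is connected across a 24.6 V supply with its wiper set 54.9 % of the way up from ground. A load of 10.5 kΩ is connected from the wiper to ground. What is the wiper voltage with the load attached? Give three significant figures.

The wiper splits the pot into (1−α)R = 1.763 kΩ above and αR = 2.147 kΩ below.
Lower section ‖ load = 1.782 kΩ.
V_wiper = 24.6 × 1.782/(1.763 + 1.782) = 12.4 V.

V ≈ 12.4 V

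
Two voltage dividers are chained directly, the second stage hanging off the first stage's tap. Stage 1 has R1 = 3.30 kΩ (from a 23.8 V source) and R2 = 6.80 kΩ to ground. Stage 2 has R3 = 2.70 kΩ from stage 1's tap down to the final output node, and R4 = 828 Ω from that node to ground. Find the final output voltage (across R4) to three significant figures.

Stage 2 presents R3+R4 = 3528 Ω as a load on stage 1's tap.
Stage 1's lower leg becomes R2‖(R3+R4) = 2323 Ω, so V_mid = 23.8 × 2323/5623 = 9.832 V.
Stage 2 is itself unloaded: V_out = V_mid × R4/(R3+R4) = 9.832 × 828/3528 = 2.31 V.

V_out ≈ 2.31 V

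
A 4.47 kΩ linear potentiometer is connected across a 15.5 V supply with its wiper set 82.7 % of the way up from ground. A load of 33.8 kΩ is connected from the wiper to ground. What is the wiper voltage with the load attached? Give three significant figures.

V ≈ 12.6 V

The wiper splits the pot into (1−α)R = 773.3 Ω above and αR = 3697 Ω below.
Lower section ‖ load = 3332 Ω.
V_wiper = 15.5 × 3332/(773.3 + 3332) = 12.6 V.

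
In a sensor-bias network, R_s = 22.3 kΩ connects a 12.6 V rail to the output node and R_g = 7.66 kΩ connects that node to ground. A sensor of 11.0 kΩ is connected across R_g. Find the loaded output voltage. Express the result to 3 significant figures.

The load sits in parallel with R_g: R_g‖R_L = (7.66 × 11.0) / (7.66 + 11.0) = 4.516 kΩ.
V_out = 12.6 × 4.516 / (22.3 + 4.516) = 12.6 × 4.516/26.82 = 2.12 V.

V_out ≈ 2.12 V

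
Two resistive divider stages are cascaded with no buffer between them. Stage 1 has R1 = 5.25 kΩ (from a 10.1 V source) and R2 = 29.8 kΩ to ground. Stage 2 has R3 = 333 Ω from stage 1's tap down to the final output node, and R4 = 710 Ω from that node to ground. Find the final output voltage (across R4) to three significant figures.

V_out ≈ 1.11 V

Stage 2 presents R3+R4 = 1043 Ω as a load on stage 1's tap.
Stage 1's lower leg becomes R2‖(R3+R4) = 1008 Ω, so V_mid = 10.1 × 1008/6258 = 1.626 V.
Stage 2 is itself unloaded: V_out = V_mid × R4/(R3+R4) = 1.626 × 710/1043 = 1.11 V.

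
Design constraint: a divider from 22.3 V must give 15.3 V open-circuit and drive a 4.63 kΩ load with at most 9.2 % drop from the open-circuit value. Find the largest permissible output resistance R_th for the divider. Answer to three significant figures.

R_th ≤ 469 Ω

Loading drop = R_th/(R_th + R_L) ≤ 0.0920, so R_th ≤ R_L · ε/(1−ε) = 4.63 kΩ × 0.0920/0.9080 = 469 Ω.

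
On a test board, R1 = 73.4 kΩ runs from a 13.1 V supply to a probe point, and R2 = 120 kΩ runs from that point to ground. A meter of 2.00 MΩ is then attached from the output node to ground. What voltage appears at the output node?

The load sits in parallel with R2: R2‖R_L = (120 × 2000) / (120 + 2000) = 113.2 kΩ.
V_out = 13.1 × 113.2 / (73.4 + 113.2) = 13.1 × 113.2/186.6 = 7.95 V.
(Unloaded it would have been 8.13 V.)

V_out ≈ 7.95 V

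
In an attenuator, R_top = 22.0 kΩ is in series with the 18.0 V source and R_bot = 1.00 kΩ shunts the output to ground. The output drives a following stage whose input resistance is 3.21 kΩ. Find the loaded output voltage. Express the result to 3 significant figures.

V_out ≈ 0.603 V

The load sits in parallel with R_bot: R_bot‖R_L = (1.00 × 3.21) / (1.00 + 3.21) = 0.7625 kΩ.
V_out = 18.0 × 0.7625 / (22.0 + 0.7625) = 18.0 × 0.7625/22.76 = 0.603 V.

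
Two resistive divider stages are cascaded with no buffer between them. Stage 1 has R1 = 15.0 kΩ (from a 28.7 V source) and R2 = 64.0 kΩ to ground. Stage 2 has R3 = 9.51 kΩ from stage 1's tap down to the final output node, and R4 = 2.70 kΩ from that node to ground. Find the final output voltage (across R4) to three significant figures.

Stage 2 presents R3+R4 = 12.21 kΩ as a load on stage 1's tap.
Stage 1's lower leg becomes R2‖(R3+R4) = 10.25 kΩ, so V_mid = 28.7 × 10.25/25.25 = 11.65 V.
Stage 2 is itself unloaded: V_out = V_mid × R4/(R3+R4) = 11.65 × 2.70/12.21 = 2.58 V.

V_out ≈ 2.58 V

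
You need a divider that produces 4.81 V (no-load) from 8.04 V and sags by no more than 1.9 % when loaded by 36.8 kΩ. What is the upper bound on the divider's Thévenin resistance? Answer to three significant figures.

Loading drop = R_th/(R_th + R_L) ≤ 0.0190, so R_th ≤ R_L · ε/(1−ε) = 36.8 kΩ × 0.0190/0.9810 = 713 Ω.

R_th ≤ 713 Ω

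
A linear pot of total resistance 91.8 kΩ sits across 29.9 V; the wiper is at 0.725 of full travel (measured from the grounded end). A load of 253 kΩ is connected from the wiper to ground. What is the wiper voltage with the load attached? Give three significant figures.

V ≈ 20.2 V

The wiper splits the pot into (1−α)R = 25.25 kΩ above and αR = 66.56 kΩ below.
Lower section ‖ load = 52.69 kΩ.
V_wiper = 29.9 × 52.69/(25.25 + 52.69) = 20.2 V.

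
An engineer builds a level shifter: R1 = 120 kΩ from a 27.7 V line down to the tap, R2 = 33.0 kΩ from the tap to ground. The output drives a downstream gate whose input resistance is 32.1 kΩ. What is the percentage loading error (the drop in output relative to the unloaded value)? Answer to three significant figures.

The divider's output (Thévenin) resistance is R1‖R2 = 25.88 kΩ.
Fractional drop under load = R_th/(R_th + R_L) = 25.88 / (25.88 + 32.1) = 0.4464.
So the output falls by 44.6 %.

44.6 %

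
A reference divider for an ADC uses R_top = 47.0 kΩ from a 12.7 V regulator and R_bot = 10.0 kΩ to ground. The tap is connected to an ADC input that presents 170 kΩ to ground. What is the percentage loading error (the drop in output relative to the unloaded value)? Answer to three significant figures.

4.63 %

The divider's output (Thévenin) resistance is R_top‖R_bot = 8.246 kΩ.
Fractional drop under load = R_th/(R_th + R_L) = 8.246 / (8.246 + 170) = 0.04626.
So the output falls by 4.63 %.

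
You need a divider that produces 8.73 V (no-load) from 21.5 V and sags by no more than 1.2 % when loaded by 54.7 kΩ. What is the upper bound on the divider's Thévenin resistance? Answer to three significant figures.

Loading drop = R_th/(R_th + R_L) ≤ 0.0120, so R_th ≤ R_L · ε/(1−ε) = 54.7 kΩ × 0.0120/0.9880 = 664 Ω.
(Any R1, R2 with R2/(R1+R2) = 0.406 and R1‖R2 ≤ 664 Ω will meet the spec.)

R_th ≤ 664 Ω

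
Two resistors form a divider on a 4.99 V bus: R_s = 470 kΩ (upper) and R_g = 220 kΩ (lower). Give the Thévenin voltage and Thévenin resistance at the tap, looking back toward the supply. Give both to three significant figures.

V_th is the open-circuit tap voltage: 4.99 × 220/(470 + 220) = 1.59 V.
With the supply zeroed, R_s and R_g appear in parallel from the tap: R_th = R_s‖R_g = (470 × 220)/690.0 = 150 kΩ.

V_th = 1.59 V, R_th = 150 kΩ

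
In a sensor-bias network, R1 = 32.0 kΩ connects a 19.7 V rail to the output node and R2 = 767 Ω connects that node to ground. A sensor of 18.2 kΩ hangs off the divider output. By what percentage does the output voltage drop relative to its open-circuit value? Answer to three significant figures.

3.95 %

The divider's output (Thévenin) resistance is R1‖R2 = 749.0 Ω.
Fractional drop under load = R_th/(R_th + R_L) = 749.0 / (749.0 + 18200) = 0.03953.
So the output falls by 3.95 %.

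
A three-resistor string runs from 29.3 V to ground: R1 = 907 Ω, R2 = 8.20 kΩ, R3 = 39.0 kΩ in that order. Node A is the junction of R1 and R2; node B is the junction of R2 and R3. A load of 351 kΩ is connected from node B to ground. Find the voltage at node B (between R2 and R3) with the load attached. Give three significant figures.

V ≈ 23.3 V

At node B, R3 is in parallel with the load: R3‖R_L = 35100 Ω.
Below node A the resistance is R2 + (R3‖R_L) = 43300 Ω, so V_A = 29.3 × 43300/44210 = 28.70 V.
Then V_B = V_A × (R3‖R_L)/(R2 + R3‖R_L) = 28.70 × 35100/43300 = 23.3 V.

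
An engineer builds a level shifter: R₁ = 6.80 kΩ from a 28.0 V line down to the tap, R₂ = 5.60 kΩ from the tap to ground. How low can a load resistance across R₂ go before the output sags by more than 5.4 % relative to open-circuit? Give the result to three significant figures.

Output resistance R_th = R₁‖R₂ = (6.80 × 5.60)/12.40 = 3.071 kΩ.
The fractional drop is R_th/(R_th + R_L); requiring this ≤ 0.0540 gives R_L ≥ R_th(1/0.0540 − 1) = 3.071 × 17.52 = 53.8 kΩ.

R_L(min) ≈ 53.8 kΩ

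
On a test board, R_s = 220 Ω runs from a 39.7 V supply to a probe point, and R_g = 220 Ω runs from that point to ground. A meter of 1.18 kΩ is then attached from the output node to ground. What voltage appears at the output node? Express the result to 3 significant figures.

The load sits in parallel with R_g: R_g‖R_L = (220 × 1180) / (220 + 1180) = 185.4 Ω.
V_out = 39.7 × 185.4 / (220 + 185.4) = 39.7 × 185.4/405.4 = 18.2 V.
(Unloaded it would have been 19.9 V.)

V_out ≈ 18.2 V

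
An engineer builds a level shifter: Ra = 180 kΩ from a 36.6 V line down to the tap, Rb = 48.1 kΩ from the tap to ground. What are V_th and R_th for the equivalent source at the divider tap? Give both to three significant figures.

V_th = 7.72 V, R_th = 38.0 kΩ

V_th is the open-circuit tap voltage: 36.6 × 48.1/(180 + 48.1) = 7.72 V.
With the supply zeroed, Ra and Rb appear in parallel from the tap: R_th = Ra‖Rb = (180 × 48.1)/228.1 = 38.0 kΩ.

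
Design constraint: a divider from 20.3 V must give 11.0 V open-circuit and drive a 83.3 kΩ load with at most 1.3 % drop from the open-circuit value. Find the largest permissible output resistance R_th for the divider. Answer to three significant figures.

Loading drop = R_th/(R_th + R_L) ≤ 0.0130, so R_th ≤ R_L · ε/(1−ε) = 83.3 kΩ × 0.0130/0.9870 = 1.10 kΩ.

R_th ≤ 1.10 kΩ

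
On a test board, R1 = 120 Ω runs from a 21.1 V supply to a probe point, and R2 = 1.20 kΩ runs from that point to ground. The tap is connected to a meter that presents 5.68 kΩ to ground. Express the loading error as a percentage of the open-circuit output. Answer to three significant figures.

The divider's output (Thévenin) resistance is R1‖R2 = 109.1 Ω.
Fractional drop under load = R_th/(R_th + R_L) = 109.1 / (109.1 + 5680) = 0.01884.
So the output falls by 1.88 %.

1.88 %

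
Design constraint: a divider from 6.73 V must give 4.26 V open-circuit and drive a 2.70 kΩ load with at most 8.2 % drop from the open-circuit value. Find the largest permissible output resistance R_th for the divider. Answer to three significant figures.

Loading drop = R_th/(R_th + R_L) ≤ 0.0820, so R_th ≤ R_L · ε/(1−ε) = 2.70 kΩ × 0.0820/0.9180 = 241 Ω.
(Any R1, R2 with R2/(R1+R2) = 0.633 and R1‖R2 ≤ 241 Ω will meet the spec.)

R_th ≤ 241 Ω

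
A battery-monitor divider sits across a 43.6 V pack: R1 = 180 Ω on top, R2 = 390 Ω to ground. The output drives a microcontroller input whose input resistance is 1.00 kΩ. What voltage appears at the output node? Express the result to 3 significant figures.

V_out ≈ 26.6 V

The load sits in parallel with R2: R2‖R_L = (390 × 1000) / (390 + 1000) = 280.6 Ω.
V_out = 43.6 × 280.6 / (180 + 280.6) = 43.6 × 280.6/460.6 = 26.6 V.
(Unloaded it would have been 29.8 V.)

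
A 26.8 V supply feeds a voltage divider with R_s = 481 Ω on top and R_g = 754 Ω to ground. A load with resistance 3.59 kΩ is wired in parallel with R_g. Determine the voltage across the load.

V_out ≈ 15.1 V

The load sits in parallel with R_g: R_g‖R_L = (754 × 3590) / (754 + 3590) = 623.1 Ω.
V_out = 26.8 × 623.1 / (481 + 623.1) = 26.8 × 623.1/1104 = 15.1 V.
(Unloaded it would have been 16.4 V.)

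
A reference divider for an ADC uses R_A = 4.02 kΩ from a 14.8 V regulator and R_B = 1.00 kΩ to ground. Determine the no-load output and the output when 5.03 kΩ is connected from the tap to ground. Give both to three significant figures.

Unloaded: 2.95 V; loaded: 2.54 V

Open-circuit: V = 14.8 × 1.00/(4.02 + 1.00) = 2.95 V.
With the load, R_B becomes R_B‖R_L = 0.8342 kΩ, so V = 14.8 × 0.8342/4.854 = 2.54 V.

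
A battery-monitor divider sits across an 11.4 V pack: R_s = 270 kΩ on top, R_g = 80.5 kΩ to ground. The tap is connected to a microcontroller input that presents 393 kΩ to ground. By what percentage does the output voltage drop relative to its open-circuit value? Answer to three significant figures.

13.6 %

Unloaded V = 11.4 × 80.5/350.5 = 2.6183 V.
Loaded: R_g‖R_L = 66.81 kΩ, giving V = 11.4 × 66.81/336.8 = 2.2614 V.
Drop = (2.6183 − 2.2614) / 2.6183 = 13.6 %.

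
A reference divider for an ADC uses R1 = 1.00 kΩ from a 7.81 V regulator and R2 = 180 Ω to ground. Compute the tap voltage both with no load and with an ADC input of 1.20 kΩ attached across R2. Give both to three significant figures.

Open-circuit: V = 7.81 × 180/(1000 + 180) = 1.19 V.
With the load, R2 becomes R2‖R_L = 156.5 Ω, so V = 7.81 × 156.5/1157 = 1.06 V.

Unloaded: 1.19 V; loaded: 1.06 V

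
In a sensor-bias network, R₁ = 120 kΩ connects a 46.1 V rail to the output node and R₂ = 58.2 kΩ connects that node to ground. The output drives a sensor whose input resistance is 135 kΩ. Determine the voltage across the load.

V_out ≈ 11.7 V

The load sits in parallel with R₂: R₂‖R_L = (58.2 × 135) / (58.2 + 135) = 40.67 kΩ.
V_out = 46.1 × 40.67 / (120 + 40.67) = 46.1 × 40.67/160.7 = 11.7 V.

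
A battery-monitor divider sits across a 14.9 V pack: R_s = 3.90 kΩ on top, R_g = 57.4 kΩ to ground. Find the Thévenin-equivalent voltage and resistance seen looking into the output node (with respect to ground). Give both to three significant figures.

V_th = 14.0 V, R_th = 3.65 kΩ

V_th is the open-circuit tap voltage: 14.9 × 57.4/(3.90 + 57.4) = 14.0 V.
With the supply zeroed, R_s and R_g appear in parallel from the tap: R_th = R_s‖R_g = (3.90 × 57.4)/61.30 = 3.65 kΩ.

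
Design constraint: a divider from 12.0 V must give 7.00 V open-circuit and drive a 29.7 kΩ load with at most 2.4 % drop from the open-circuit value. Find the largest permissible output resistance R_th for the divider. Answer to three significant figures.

R_th ≤ 730 Ω

Loading drop = R_th/(R_th + R_L) ≤ 0.0240, so R_th ≤ R_L · ε/(1−ε) = 29.7 kΩ × 0.0240/0.9760 = 730 Ω.
(Any R1, R2 with R2/(R1+R2) = 0.583 and R1‖R2 ≤ 730 Ω will meet the spec.)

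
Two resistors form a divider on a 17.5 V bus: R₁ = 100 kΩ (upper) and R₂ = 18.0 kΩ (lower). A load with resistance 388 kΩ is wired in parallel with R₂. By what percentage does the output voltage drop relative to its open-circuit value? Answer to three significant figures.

3.78 %

The divider's output (Thévenin) resistance is R₁‖R₂ = 15.25 kΩ.
Fractional drop under load = R_th/(R_th + R_L) = 15.25 / (15.25 + 388) = 0.03783.
So the output falls by 3.78 %.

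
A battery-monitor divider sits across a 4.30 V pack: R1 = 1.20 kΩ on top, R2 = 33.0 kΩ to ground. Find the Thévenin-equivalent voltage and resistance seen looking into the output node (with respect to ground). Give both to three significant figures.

V_th = 4.15 V, R_th = 1.16 kΩ

V_th is the open-circuit tap voltage: 4.30 × 33.0/(1.20 + 33.0) = 4.15 V.
With the supply zeroed, R1 and R2 appear in parallel from the tap: R_th = R1‖R2 = (1.20 × 33.0)/34.20 = 1.16 kΩ.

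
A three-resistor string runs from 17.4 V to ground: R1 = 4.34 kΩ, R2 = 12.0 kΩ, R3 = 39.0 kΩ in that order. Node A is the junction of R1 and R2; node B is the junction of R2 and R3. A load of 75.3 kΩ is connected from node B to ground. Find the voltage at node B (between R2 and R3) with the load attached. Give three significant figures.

At node B, R3 is in parallel with the load: R3‖R_L = 25.69 kΩ.
Below node A the resistance is R2 + (R3‖R_L) = 37.69 kΩ, so V_A = 17.4 × 37.69/42.03 = 15.60 V.
Then V_B = V_A × (R3‖R_L)/(R2 + R3‖R_L) = 15.60 × 25.69/37.69 = 10.6 V.

V ≈ 10.6 V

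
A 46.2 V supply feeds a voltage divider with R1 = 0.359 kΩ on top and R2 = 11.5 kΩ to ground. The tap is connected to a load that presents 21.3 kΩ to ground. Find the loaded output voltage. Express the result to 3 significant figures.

V_out ≈ 44.1 V

The load sits in parallel with R2: R2‖R_L = (11500 × 21300) / (11500 + 21300) = 7468 Ω.
V_out = 46.2 × 7468 / (359 + 7468) = 46.2 × 7468/7827 = 44.1 V.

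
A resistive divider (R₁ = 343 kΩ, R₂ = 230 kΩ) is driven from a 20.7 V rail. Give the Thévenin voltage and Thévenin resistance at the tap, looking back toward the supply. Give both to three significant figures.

V_th = 8.31 V, R_th = 138 kΩ

V_th is the open-circuit tap voltage: 20.7 × 230/(343 + 230) = 8.31 V.
With the supply zeroed, R₁ and R₂ appear in parallel from the tap: R_th = R₁‖R₂ = (343 × 230)/573.0 = 138 kΩ.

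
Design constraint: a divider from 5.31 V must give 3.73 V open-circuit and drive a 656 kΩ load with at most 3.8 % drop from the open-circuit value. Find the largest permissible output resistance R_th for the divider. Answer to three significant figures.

R_th ≤ 25.9 kΩ

Loading drop = R_th/(R_th + R_L) ≤ 0.0380, so R_th ≤ R_L · ε/(1−ε) = 656 kΩ × 0.0380/0.9620 = 25.9 kΩ.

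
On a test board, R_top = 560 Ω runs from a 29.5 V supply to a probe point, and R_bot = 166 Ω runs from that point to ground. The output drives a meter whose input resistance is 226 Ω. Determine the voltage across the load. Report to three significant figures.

The load sits in parallel with R_bot: R_bot‖R_L = (166 × 226) / (166 + 226) = 95.70 Ω.
V_out = 29.5 × 95.70 / (560 + 95.70) = 29.5 × 95.70/655.7 = 4.31 V.

V_out ≈ 4.31 V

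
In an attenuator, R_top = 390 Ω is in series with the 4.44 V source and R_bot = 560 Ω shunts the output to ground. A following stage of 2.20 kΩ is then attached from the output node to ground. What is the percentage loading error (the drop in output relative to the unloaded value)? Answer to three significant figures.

Unloaded V = 4.44 × 560/950.0 = 2.6173 V.
Loaded: R_bot‖R_L = 446.4 Ω, giving V = 4.44 × 446.4/836.4 = 2.3696 V.
Drop = (2.6173 − 2.3696) / 2.6173 = 9.46 %.

9.46 %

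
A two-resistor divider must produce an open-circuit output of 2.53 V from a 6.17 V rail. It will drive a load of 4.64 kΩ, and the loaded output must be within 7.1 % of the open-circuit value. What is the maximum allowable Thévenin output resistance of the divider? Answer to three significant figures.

R_th ≤ 355 Ω

Loading drop = R_th/(R_th + R_L) ≤ 0.0710, so R_th ≤ R_L · ε/(1−ε) = 4.64 kΩ × 0.0710/0.9290 = 355 Ω.
(Any R1, R2 with R2/(R1+R2) = 0.410 and R1‖R2 ≤ 355 Ω will meet the spec.)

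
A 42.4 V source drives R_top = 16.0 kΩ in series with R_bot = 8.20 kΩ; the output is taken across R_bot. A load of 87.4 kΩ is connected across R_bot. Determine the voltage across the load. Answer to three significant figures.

The load sits in parallel with R_bot: R_bot‖R_L = (8.20 × 87.4) / (8.20 + 87.4) = 7.497 kΩ.
V_out = 42.4 × 7.497 / (16.0 + 7.497) = 42.4 × 7.497/23.50 = 13.5 V.
(Unloaded it would have been 14.4 V.)

V_out ≈ 13.5 V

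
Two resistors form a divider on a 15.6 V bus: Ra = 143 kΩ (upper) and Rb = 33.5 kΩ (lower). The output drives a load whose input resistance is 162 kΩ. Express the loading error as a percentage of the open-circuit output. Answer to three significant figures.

14.3 %

Unloaded V = 15.6 × 33.5/176.5 = 2.9609 V.
Loaded: Rb‖R_L = 27.76 kΩ, giving V = 15.6 × 27.76/170.8 = 2.5360 V.
Drop = (2.9609 − 2.5360) / 2.9609 = 14.3 %.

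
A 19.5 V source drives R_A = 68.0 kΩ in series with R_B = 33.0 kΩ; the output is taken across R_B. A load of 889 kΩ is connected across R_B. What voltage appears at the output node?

The load sits in parallel with R_B: R_B‖R_L = (33.0 × 889) / (33.0 + 889) = 31.82 kΩ.
V_out = 19.5 × 31.82 / (68.0 + 31.82) = 19.5 × 31.82/99.82 = 6.22 V.

V_out ≈ 6.22 V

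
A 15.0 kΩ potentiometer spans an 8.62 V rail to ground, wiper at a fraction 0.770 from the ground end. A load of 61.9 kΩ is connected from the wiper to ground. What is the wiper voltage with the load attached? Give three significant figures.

The wiper splits the pot into (1−α)R = 3.450 kΩ above and αR = 11.55 kΩ below.
Lower section ‖ load = 9.734 kΩ.
V_wiper = 8.62 × 9.734/(3.450 + 9.734) = 6.36 V.

V ≈ 6.36 V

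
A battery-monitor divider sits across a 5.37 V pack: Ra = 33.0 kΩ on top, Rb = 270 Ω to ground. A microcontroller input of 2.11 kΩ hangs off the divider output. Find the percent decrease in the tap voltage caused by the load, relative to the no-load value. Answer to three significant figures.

Unloaded V = 5.37 × 270/33270 = 0.043580 V.
Loaded: Rb‖R_L = 239.4 Ω, giving V = 5.37 × 239.4/33240 = 0.038671 V.
Drop = (0.043580 − 0.038671) / 0.043580 = 11.3 %.

11.3 %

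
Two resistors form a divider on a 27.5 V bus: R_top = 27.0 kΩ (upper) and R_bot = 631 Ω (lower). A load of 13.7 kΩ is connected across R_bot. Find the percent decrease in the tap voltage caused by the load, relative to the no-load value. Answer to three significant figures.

The divider's output (Thévenin) resistance is R_top‖R_bot = 616.6 Ω.
Fractional drop under load = R_th/(R_th + R_L) = 616.6 / (616.6 + 13700) = 0.04307.
So the output falls by 4.31 %.

4.31 %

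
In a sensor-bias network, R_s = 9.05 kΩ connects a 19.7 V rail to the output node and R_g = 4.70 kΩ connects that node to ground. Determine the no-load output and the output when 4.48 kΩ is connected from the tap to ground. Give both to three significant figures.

Open-circuit: V = 19.7 × 4.70/(9.05 + 4.70) = 6.73 V.
With the load, R_g becomes R_g‖R_L = 2.294 kΩ, so V = 19.7 × 2.294/11.34 = 3.98 V.

Unloaded: 6.73 V; loaded: 3.98 V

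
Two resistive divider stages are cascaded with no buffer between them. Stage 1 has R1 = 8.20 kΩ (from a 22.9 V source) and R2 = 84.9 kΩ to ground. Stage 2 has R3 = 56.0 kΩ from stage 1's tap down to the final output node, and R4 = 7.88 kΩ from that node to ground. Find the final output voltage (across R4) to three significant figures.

Stage 2 presents R3+R4 = 63.88 kΩ as a load on stage 1's tap.
Stage 1's lower leg becomes R2‖(R3+R4) = 36.45 kΩ, so V_mid = 22.9 × 36.45/44.65 = 18.69 V.
Stage 2 is itself unloaded: V_out = V_mid × R4/(R3+R4) = 18.69 × 7.88/63.88 = 2.31 V.

V_out ≈ 2.31 V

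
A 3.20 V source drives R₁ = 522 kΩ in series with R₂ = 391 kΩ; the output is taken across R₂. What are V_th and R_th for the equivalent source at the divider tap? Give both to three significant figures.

V_th is the open-circuit tap voltage: 3.20 × 391/(522 + 391) = 1.37 V.
With the supply zeroed, R₁ and R₂ appear in parallel from the tap: R_th = R₁‖R₂ = (522 × 391)/913.0 = 224 kΩ.

V_th = 1.37 V, R_th = 224 kΩ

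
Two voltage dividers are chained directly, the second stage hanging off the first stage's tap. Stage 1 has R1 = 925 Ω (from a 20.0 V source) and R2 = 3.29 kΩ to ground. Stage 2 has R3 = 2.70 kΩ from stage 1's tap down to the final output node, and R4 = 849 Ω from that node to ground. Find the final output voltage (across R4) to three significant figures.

V_out ≈ 3.10 V

Stage 2 presents R3+R4 = 3549 Ω as a load on stage 1's tap.
Stage 1's lower leg becomes R2‖(R3+R4) = 1707 Ω, so V_mid = 20.0 × 1707/2632 = 12.97 V.
Stage 2 is itself unloaded: V_out = V_mid × R4/(R3+R4) = 12.97 × 849/3549 = 3.10 V.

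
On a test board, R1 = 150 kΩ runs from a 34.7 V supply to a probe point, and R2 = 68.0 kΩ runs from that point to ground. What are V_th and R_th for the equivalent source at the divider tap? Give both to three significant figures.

V_th is the open-circuit tap voltage: 34.7 × 68.0/(150 + 68.0) = 10.8 V.
With the supply zeroed, R1 and R2 appear in parallel from the tap: R_th = R1‖R2 = (150 × 68.0)/218.0 = 46.8 kΩ.

V_th = 10.8 V, R_th = 46.8 kΩ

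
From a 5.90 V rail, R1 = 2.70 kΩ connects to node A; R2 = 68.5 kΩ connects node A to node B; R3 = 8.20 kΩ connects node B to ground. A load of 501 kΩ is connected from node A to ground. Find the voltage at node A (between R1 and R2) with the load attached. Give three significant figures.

Below node A the series string R2+R3 = 76.70 kΩ sits in parallel with the 501 kΩ load: 66.52 kΩ.
V_A = 5.90 × 66.52/(2.70 + 66.52) = 5.67 V.

V ≈ 5.67 V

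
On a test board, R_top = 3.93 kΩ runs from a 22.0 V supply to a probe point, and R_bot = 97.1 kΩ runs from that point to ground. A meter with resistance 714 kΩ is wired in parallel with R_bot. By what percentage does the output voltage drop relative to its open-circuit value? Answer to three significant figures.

The divider's output (Thévenin) resistance is R_top‖R_bot = 3.777 kΩ.
Fractional drop under load = R_th/(R_th + R_L) = 3.777 / (3.777 + 714) = 0.005262.
So the output falls by 0.526 %.

0.526 %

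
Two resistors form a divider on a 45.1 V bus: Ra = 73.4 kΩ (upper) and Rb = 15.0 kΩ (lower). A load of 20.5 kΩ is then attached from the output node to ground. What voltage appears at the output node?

The load sits in parallel with Rb: Rb‖R_L = (15.0 × 20.5) / (15.0 + 20.5) = 8.662 kΩ.
V_out = 45.1 × 8.662 / (73.4 + 8.662) = 45.1 × 8.662/82.06 = 4.76 V.

V_out ≈ 4.76 V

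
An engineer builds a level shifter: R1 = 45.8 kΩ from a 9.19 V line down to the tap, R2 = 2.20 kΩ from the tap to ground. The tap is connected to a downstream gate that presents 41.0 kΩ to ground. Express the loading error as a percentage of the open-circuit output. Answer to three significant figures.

4.87 %

The divider's output (Thévenin) resistance is R1‖R2 = 2.099 kΩ.
Fractional drop under load = R_th/(R_th + R_L) = 2.099 / (2.099 + 41.0) = 0.04871.
So the output falls by 4.87 %.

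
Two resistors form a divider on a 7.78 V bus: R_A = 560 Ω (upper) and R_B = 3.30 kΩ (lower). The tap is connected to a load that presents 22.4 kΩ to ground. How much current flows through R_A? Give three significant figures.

R_B‖R_L = 2876 Ω, so the source sees R_A + R_B‖R_L = 3436 Ω.
I = 7.78 V / 3436 Ω = 2.26 mA.

I ≈ 2.26 mA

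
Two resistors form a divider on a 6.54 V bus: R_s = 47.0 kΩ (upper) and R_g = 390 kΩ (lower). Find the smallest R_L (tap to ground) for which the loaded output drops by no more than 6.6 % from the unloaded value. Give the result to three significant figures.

R_L(min) ≈ 594 kΩ

Output resistance R_th = R_s‖R_g = (47.0 × 390)/437.0 = 41.95 kΩ.
The fractional drop is R_th/(R_th + R_L); requiring this ≤ 0.0660 gives R_L ≥ R_th(1/0.0660 − 1) = 41.95 × 14.15 = 594 kΩ.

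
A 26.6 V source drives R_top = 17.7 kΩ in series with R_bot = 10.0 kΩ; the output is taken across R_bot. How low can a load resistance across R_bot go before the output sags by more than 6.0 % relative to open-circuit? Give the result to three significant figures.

R_L(min) ≈ 100 kΩ

Output resistance R_th = R_top‖R_bot = (17.7 × 10.0)/27.70 = 6.390 kΩ.
The fractional drop is R_th/(R_th + R_L); requiring this ≤ 0.0600 gives R_L ≥ R_th(1/0.0600 − 1) = 6.390 × 15.67 = 100 kΩ.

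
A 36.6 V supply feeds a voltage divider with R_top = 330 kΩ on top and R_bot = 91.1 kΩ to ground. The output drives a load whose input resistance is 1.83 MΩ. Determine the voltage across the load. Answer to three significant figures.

The load sits in parallel with R_bot: R_bot‖R_L = (91.1 × 1830) / (91.1 + 1830) = 86.78 kΩ.
V_out = 36.6 × 86.78 / (330 + 86.78) = 36.6 × 86.78/416.8 = 7.62 V.

V_out ≈ 7.62 V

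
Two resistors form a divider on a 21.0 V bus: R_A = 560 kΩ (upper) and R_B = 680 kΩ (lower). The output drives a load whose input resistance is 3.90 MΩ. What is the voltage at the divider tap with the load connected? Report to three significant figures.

The load sits in parallel with R_B: R_B‖R_L = (680 × 3900) / (680 + 3900) = 579.0 kΩ.
V_out = 21.0 × 579.0 / (560 + 579.0) = 21.0 × 579.0/1139 = 10.7 V.
(Unloaded it would have been 11.5 V.)

V_out ≈ 10.7 V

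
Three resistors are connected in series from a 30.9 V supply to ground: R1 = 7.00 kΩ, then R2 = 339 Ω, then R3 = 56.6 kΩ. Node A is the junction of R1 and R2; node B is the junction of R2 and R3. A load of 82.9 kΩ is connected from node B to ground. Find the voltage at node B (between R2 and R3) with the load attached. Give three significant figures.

V ≈ 25.4 V

At node B, R3 is in parallel with the load: R3‖R_L = 33640 Ω.
Below node A the resistance is R2 + (R3‖R_L) = 33970 Ω, so V_A = 30.9 × 33970/40970 = 25.62 V.
Then V_B = V_A × (R3‖R_L)/(R2 + R3‖R_L) = 25.62 × 33640/33970 = 25.4 V.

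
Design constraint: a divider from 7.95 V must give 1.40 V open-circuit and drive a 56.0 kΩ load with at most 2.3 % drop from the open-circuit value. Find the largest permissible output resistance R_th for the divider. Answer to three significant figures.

Loading drop = R_th/(R_th + R_L) ≤ 0.0230, so R_th ≤ R_L · ε/(1−ε) = 56.0 kΩ × 0.0230/0.9770 = 1.32 kΩ.
(Any R1, R2 with R2/(R1+R2) = 0.176 and R1‖R2 ≤ 1.32 kΩ will meet the spec.)

R_th ≤ 1.32 kΩ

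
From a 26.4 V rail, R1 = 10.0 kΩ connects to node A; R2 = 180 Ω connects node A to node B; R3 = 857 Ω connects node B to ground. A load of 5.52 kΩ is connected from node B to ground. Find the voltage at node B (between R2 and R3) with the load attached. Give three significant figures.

V ≈ 1.79 V

At node B, R3 is in parallel with the load: R3‖R_L = 741.8 Ω.
Below node A the resistance is R2 + (R3‖R_L) = 921.8 Ω, so V_A = 26.4 × 921.8/10920 = 2.228 V.
Then V_B = V_A × (R3‖R_L)/(R2 + R3‖R_L) = 2.228 × 741.8/921.8 = 1.79 V.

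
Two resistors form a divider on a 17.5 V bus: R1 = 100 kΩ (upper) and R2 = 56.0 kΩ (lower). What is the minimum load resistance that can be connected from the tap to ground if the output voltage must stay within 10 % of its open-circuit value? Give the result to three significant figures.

Output resistance R_th = R1‖R2 = (100 × 56.0)/156.0 = 35.90 kΩ.
The fractional drop is R_th/(R_th + R_L); requiring this ≤ 0.100 gives R_L ≥ R_th(1/0.100 − 1) = 35.90 × 9.000 = 323 kΩ.

R_L(min) ≈ 323 kΩ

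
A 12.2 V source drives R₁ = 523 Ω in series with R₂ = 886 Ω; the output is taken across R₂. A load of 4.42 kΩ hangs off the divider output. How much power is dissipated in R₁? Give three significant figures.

P ≈ 49.0 mW

Total resistance from the source is R₁ + (R₂‖R_L) = 1261 Ω, so I = 12.2/1261 Ω = 9.674 mA.
P = I²·R₁ = (9.674 mA)² × 523 Ω = 49.0 mW.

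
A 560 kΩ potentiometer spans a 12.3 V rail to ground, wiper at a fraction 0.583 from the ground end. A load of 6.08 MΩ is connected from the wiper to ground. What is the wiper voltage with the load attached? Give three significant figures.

The wiper splits the pot into (1−α)R = 233.5 kΩ above and αR = 326.5 kΩ below.
Lower section ‖ load = 309.8 kΩ.
V_wiper = 12.3 × 309.8/(233.5 + 309.8) = 7.01 V.

V ≈ 7.01 V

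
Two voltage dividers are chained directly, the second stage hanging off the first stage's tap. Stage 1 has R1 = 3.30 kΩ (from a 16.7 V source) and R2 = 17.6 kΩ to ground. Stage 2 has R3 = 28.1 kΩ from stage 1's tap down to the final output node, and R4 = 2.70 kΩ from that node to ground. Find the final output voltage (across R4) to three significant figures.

Stage 2 presents R3+R4 = 30.80 kΩ as a load on stage 1's tap.
Stage 1's lower leg becomes R2‖(R3+R4) = 11.20 kΩ, so V_mid = 16.7 × 11.20/14.50 = 12.90 V.
Stage 2 is itself unloaded: V_out = V_mid × R4/(R3+R4) = 12.90 × 2.70/30.80 = 1.13 V.

V_out ≈ 1.13 V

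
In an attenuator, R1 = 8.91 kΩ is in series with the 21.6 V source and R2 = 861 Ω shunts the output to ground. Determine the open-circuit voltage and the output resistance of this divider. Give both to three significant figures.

V_th = 1.90 V, R_th = 785 Ω

V_th is the open-circuit tap voltage: 21.6 × 861/(8910 + 861) = 1.90 V.
With the supply zeroed, R1 and R2 appear in parallel from the tap: R_th = R1‖R2 = (8910 × 861)/9771 = 785 Ω.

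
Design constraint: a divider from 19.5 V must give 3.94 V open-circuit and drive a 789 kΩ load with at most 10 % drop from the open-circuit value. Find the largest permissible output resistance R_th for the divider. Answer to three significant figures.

Loading drop = R_th/(R_th + R_L) ≤ 0.100, so R_th ≤ R_L · ε/(1−ε) = 789 kΩ × 0.100/0.9000 = 87.7 kΩ.
(Any R1, R2 with R2/(R1+R2) = 0.202 and R1‖R2 ≤ 87.7 kΩ will meet the spec.)

R_th ≤ 87.7 kΩ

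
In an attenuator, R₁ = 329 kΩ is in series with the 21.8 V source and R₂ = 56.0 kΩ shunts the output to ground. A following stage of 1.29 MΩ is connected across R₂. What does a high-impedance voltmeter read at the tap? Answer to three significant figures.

The load sits in parallel with R₂: R₂‖R_L = (56.0 × 1290) / (56.0 + 1290) = 53.67 kΩ.
V_out = 21.8 × 53.67 / (329 + 53.67) = 21.8 × 53.67/382.7 = 3.06 V.

V_out ≈ 3.06 V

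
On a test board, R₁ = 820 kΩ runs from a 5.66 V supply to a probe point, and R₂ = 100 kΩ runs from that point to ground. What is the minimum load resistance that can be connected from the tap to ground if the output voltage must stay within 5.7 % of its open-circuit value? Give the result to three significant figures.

R_L(min) ≈ 1.47 MΩ

Output resistance R_th = R₁‖R₂ = (820 × 100)/920.0 = 89.13 kΩ.
The fractional drop is R_th/(R_th + R_L); requiring this ≤ 0.0570 gives R_L ≥ R_th(1/0.0570 − 1) = 89.13 × 16.54 = 1.47 MΩ.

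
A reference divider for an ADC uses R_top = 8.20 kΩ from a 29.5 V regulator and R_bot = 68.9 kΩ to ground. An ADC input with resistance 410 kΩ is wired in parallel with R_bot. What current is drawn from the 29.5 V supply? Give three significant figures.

R_bot‖R_L = 58.99 kΩ, so the source sees R_top + R_bot‖R_L = 67.19 kΩ.
I = 29.5 V / 67.19 kΩ = 0.439 mA.

I ≈ 0.439 mA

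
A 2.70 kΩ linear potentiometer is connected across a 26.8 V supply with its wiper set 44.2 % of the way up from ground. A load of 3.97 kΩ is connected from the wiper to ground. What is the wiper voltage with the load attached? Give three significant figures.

V ≈ 10.1 V

The wiper splits the pot into (1−α)R = 1.507 kΩ above and αR = 1.193 kΩ below.
Lower section ‖ load = 0.9176 kΩ.
V_wiper = 26.8 × 0.9176/(1.507 + 0.9176) = 10.1 V.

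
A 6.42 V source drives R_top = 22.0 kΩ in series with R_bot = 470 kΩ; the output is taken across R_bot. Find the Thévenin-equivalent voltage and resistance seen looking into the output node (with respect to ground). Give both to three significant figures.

V_th = 6.13 V, R_th = 21.0 kΩ

V_th is the open-circuit tap voltage: 6.42 × 470/(22.0 + 470) = 6.13 V.
With the supply zeroed, R_top and R_bot appear in parallel from the tap: R_th = R_top‖R_bot = (22.0 × 470)/492.0 = 21.0 kΩ.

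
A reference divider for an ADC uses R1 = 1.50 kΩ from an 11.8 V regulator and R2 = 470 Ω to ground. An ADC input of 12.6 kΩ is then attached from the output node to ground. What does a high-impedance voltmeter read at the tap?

V_out ≈ 2.74 V

The load sits in parallel with R2: R2‖R_L = (470 × 12600) / (470 + 12600) = 453.1 Ω.
V_out = 11.8 × 453.1 / (1500 + 453.1) = 11.8 × 453.1/1953 = 2.74 V.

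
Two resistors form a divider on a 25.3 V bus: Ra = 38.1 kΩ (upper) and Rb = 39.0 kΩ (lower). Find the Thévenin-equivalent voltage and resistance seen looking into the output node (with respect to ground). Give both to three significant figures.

V_th = 12.8 V, R_th = 19.3 kΩ

V_th is the open-circuit tap voltage: 25.3 × 39.0/(38.1 + 39.0) = 12.8 V.
With the supply zeroed, Ra and Rb appear in parallel from the tap: R_th = Ra‖Rb = (38.1 × 39.0)/77.10 = 19.3 kΩ.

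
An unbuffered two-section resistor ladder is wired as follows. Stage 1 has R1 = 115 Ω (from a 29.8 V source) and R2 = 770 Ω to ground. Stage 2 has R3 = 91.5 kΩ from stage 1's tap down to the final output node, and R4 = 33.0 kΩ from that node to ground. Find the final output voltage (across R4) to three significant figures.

Stage 2 presents R3+R4 = 124500 Ω as a load on stage 1's tap.
Stage 1's lower leg becomes R2‖(R3+R4) = 765.3 Ω, so V_mid = 29.8 × 765.3/880.3 = 25.91 V.
Stage 2 is itself unloaded: V_out = V_mid × R4/(R3+R4) = 25.91 × 33000/124500 = 6.87 V.

V_out ≈ 6.87 V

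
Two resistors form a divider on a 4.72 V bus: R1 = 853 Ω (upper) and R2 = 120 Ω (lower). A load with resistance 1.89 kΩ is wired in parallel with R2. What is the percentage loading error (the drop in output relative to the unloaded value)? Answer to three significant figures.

The divider's output (Thévenin) resistance is R1‖R2 = 105.2 Ω.
Fractional drop under load = R_th/(R_th + R_L) = 105.2 / (105.2 + 1890) = 0.05273.
So the output falls by 5.27 %.

5.27 %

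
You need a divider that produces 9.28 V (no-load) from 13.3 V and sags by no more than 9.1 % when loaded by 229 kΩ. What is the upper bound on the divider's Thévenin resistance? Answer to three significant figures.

R_th ≤ 22.9 kΩ

Loading drop = R_th/(R_th + R_L) ≤ 0.0910, so R_th ≤ R_L · ε/(1−ε) = 229 kΩ × 0.0910/0.9090 = 22.9 kΩ.
(Any R1, R2 with R2/(R1+R2) = 0.698 and R1‖R2 ≤ 22.9 kΩ will meet the spec.)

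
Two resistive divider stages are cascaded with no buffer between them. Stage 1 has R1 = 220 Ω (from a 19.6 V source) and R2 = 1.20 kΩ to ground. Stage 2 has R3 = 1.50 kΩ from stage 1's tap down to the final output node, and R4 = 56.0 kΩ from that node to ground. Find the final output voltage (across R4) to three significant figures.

V_out ≈ 16.1 V

Stage 2 presents R3+R4 = 57500 Ω as a load on stage 1's tap.
Stage 1's lower leg becomes R2‖(R3+R4) = 1175 Ω, so V_mid = 19.6 × 1175/1395 = 16.51 V.
Stage 2 is itself unloaded: V_out = V_mid × R4/(R3+R4) = 16.51 × 56000/57500 = 16.1 V.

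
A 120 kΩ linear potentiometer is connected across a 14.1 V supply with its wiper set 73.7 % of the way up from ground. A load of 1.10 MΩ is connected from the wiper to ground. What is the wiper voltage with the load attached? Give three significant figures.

V ≈ 10.2 V

The wiper splits the pot into (1−α)R = 31.56 kΩ above and αR = 88.44 kΩ below.
Lower section ‖ load = 81.86 kΩ.
V_wiper = 14.1 × 81.86/(31.56 + 81.86) = 10.2 V.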